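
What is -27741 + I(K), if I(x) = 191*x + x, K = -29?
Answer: -33309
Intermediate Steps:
I(x) = 192*x
-27741 + I(K) = -27741 + 192*(-29) = -27741 - 5568 = -33309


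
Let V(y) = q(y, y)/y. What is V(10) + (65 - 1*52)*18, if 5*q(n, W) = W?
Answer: 1171/5 ≈ 234.20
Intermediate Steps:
q(n, W) = W/5
V(y) = ⅕ (V(y) = (y/5)/y = ⅕)
V(10) + (65 - 1*52)*18 = ⅕ + (65 - 1*52)*18 = ⅕ + (65 - 52)*18 = ⅕ + 13*18 = ⅕ + 234 = 1171/5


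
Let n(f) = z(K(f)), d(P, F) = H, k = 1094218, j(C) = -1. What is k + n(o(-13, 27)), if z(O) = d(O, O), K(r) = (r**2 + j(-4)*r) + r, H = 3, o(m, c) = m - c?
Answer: 1094221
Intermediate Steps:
d(P, F) = 3
K(r) = r**2 (K(r) = (r**2 - r) + r = r**2)
z(O) = 3
n(f) = 3
k + n(o(-13, 27)) = 1094218 + 3 = 1094221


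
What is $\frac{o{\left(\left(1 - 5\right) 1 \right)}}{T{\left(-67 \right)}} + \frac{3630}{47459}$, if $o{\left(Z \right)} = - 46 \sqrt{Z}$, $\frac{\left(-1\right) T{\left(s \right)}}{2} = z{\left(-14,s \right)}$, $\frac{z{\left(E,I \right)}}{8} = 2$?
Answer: $\frac{3630}{47459} + \frac{23 i}{8} \approx 0.076487 + 2.875 i$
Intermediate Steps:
$z{\left(E,I \right)} = 16$ ($z{\left(E,I \right)} = 8 \cdot 2 = 16$)
$T{\left(s \right)} = -32$ ($T{\left(s \right)} = \left(-2\right) 16 = -32$)
$\frac{o{\left(\left(1 - 5\right) 1 \right)}}{T{\left(-67 \right)}} + \frac{3630}{47459} = \frac{\left(-46\right) \sqrt{\left(1 - 5\right) 1}}{-32} + \frac{3630}{47459} = - 46 \sqrt{\left(-4\right) 1} \left(- \frac{1}{32}\right) + 3630 \cdot \frac{1}{47459} = - 46 \sqrt{-4} \left(- \frac{1}{32}\right) + \frac{3630}{47459} = - 46 \cdot 2 i \left(- \frac{1}{32}\right) + \frac{3630}{47459} = - 92 i \left(- \frac{1}{32}\right) + \frac{3630}{47459} = \frac{23 i}{8} + \frac{3630}{47459} = \frac{3630}{47459} + \frac{23 i}{8}$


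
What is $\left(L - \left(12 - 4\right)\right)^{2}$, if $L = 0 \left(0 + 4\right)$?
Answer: $64$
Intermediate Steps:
$L = 0$ ($L = 0 \cdot 4 = 0$)
$\left(L - \left(12 - 4\right)\right)^{2} = \left(0 - \left(12 - 4\right)\right)^{2} = \left(0 - 8\right)^{2} = \left(-8\right)^{2} = 64$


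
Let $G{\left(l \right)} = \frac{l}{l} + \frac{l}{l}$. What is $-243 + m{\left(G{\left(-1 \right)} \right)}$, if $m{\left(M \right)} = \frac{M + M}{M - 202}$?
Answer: $- \frac{12151}{50} \approx -243.02$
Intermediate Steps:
$G{\left(l \right)} = 2$ ($G{\left(l \right)} = 1 + 1 = 2$)
$m{\left(M \right)} = \frac{2 M}{-202 + M}$
$-243 + m{\left(G{\left(-1 \right)} \right)} = -243 + 2 \cdot 2 \frac{1}{-202 + 2} = -243 + 2 \cdot 2 \frac{1}{-200} = -243 + 2 \cdot 2 \left(- \frac{1}{200}\right) = -243 - \frac{1}{50} = - \frac{12151}{50}$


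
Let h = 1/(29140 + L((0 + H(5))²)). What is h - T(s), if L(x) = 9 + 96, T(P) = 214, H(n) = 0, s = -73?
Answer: -6258429/29245 ≈ -214.00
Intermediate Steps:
L(x) = 105
h = 1/29245 (h = 1/(29140 + 105) = 1/29245 ≈ 3.4194e-5)
h - T(s) = 1/29245 - 1*214 = 1/29245 - 214 = -6258429/29245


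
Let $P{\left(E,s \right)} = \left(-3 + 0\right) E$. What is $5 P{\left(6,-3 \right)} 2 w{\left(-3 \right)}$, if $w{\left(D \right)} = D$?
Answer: $540$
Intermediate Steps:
$P{\left(E,s \right)} = - 3 E$
$5 P{\left(6,-3 \right)} 2 w{\left(-3 \right)} = 5 \left(\left(-3\right) 6\right) 2 \left(-3\right) = 5 \left(-18\right) 2 \left(-3\right) = \left(-90\right) 2 \left(-3\right) = \left(-180\right) \left(-3\right) = 540$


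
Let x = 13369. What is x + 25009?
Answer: 38378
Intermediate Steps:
x + 25009 = 13369 + 25009 = 38378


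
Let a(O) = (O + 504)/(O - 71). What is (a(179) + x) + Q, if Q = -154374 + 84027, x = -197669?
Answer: -28945045/108 ≈ -2.6801e+5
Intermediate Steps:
a(O) = (504 + O)/(-71 + O)
Q = -70347
(a(179) + x) + Q = ((504 + 179)/(-71 + 179) - 197669) - 70347 = (683/108 - 197669) - 70347 = -21347569/108 - 70347 = -28945045/108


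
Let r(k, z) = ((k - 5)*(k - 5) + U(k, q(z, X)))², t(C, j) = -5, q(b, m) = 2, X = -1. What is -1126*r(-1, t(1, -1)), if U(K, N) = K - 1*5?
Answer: -1013400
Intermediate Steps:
U(K, N) = -5 + K (U(K, N) = K - 5 = -5 + K)
r(k, z) = (-5 + k + (-5 + k)²)² (r(k, z) = ((k - 5)*(k - 5) + (-5 + k))² = ((-5 + k)*(-5 + k) + (-5 + k))² = ((-5 + k)² + (-5 + k))² = (-5 + k + (-5 + k)²)²)
-1126*r(-1, t(1, -1)) = -1126*(-5 - 1 + (-5 - 1)²)² = -1126*(-5 - 1 + (-6)²)² = -1126*(-5 - 1 + 36)² = -1126*30² = -1126*900 = -1013400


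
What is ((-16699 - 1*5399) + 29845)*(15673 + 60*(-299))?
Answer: -17562449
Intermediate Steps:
((-16699 - 1*5399) + 29845)*(15673 + 60*(-299)) = ((-16699 - 5399) + 29845)*(15673 - 17940) = (-22098 + 29845)*(-2267) = 7747*(-2267) = -17562449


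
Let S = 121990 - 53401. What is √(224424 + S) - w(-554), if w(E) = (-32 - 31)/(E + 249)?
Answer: -63/305 + 3*√32557 ≈ 541.10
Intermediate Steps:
S = 68589
w(E) = -63/(249 + E)
√(224424 + S) - w(-554) = √(224424 + 68589) - (-63)/(249 - 554) = √293013 - (-63)/(-305) = 3*√32557 - (-63)*(-1)/305 = 3*√32557 - 1*63/305 = 3*√32557 - 63/305 = -63/305 + 3*√32557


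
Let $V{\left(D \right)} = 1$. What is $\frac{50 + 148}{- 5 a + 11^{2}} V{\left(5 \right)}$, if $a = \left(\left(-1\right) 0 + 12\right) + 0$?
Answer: $\frac{198}{61} \approx 3.2459$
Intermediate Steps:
$a = 12$ ($a = \left(0 + 12\right) + 0 = 12 + 0 = 12$)
$\frac{50 + 148}{- 5 a + 11^{2}} V{\left(5 \right)} = \frac{50 + 148}{\left(-5\right) 12 + 11^{2}} \cdot 1 = \frac{198}{-60 + 121} \cdot 1 = \frac{198}{61} \cdot 1 = \frac{198}{61}$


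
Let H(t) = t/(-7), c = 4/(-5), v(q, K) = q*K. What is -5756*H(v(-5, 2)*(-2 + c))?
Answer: 23024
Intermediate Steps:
v(q, K) = K*q
c = -⅘ (c = 4*(-⅕) = -⅘ ≈ -0.80000)
H(t) = -t/7 (H(t) = t*(-⅐) = -t/7)
-5756*H(v(-5, 2)*(-2 + c)) = -(-5756)*(2*(-5))*(-2 - ⅘)/7 = -(-5756)*(-10*(-14/5))/7 = -(-5756)*28/7 = -5756*(-4) = 23024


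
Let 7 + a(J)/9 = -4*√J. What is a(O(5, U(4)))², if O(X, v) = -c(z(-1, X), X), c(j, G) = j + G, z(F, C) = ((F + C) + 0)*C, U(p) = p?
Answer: -28431 + 22680*I ≈ -28431.0 + 22680.0*I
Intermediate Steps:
z(F, C) = C*(C + F) (z(F, C) = ((C + F) + 0)*C = (C + F)*C = C*(C + F))
c(j, G) = G + j
O(X, v) = -X - X*(-1 + X) (O(X, v) = -(X + X*(X - 1)) = -(X + X*(-1 + X)) = -X - X*(-1 + X))
a(J) = -63 - 36*√J (a(J) = -63 + 9*(-4*√J) = -63 - 36*√J)
a(O(5, U(4)))² = (-63 - 36*5*I)² = (-63 - 180*I)²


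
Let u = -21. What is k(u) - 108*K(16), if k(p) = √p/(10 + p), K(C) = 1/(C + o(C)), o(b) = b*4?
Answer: -27/20 - I*√21/11 ≈ -1.35 - 0.4166*I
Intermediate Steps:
o(b) = 4*b
K(C) = 1/(5*C) (K(C) = 1/(C + 4*C) = 1/(5*C))
k(p) = √p/(10 + p)
k(u) - 108*K(16) = √(-21)/(10 - 21) - 108/(5*16) = (I*√21)/(-11) - 108/(5*16) = (I*√21)*(-1/11) - 108*1/80 = -I*√21/11 - 27/20 = -27/20 - I*√21/11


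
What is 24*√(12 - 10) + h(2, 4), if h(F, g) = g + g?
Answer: 8 + 24*√2 ≈ 41.941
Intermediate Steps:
h(F, g) = 2*g
24*√(12 - 10) + h(2, 4) = 24*√(12 - 10) + 2*4 = 24*√2 + 8 = 8 + 24*√2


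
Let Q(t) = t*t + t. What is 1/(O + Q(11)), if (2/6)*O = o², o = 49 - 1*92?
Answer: 1/5679 ≈ 0.00017609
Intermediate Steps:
o = -43 (o = 49 - 92 = -43)
Q(t) = t + t² (Q(t) = t² + t = t + t²)
O = 5547 (O = 3*(-43)² = 3*1849 = 5547)
1/(O + Q(11)) = 1/(5547 + 11*(1 + 11)) = 1/(5547 + 11*12) = 1/(5547 + 132) = 1/5679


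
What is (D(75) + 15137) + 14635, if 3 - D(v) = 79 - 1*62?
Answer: 29758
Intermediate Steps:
D(v) = -14 (D(v) = 3 - (79 - 1*62) = 3 - (79 - 62) = 3 - 1*17 = 3 - 17 = -14)
(D(75) + 15137) + 14635 = (-14 + 15137) + 14635 = 15123 + 14635 = 29758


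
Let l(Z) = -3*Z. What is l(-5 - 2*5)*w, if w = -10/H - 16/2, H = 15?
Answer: -390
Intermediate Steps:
w = -26/3 (w = -10/15 - 16/2 = -10*1/15 - 16*½ = -⅔ - 8 = -26/3 ≈ -8.6667)
l(-5 - 2*5)*w = -3*(-5 - 2*5)*(-26/3) = -3*(-5 - 10)*(-26/3) = -3*(-15)*(-26/3) = 45*(-26/3) = -390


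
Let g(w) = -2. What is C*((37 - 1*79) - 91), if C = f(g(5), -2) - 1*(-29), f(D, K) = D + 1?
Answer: -3724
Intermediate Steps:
f(D, K) = 1 + D
C = 28 (C = (1 - 2) - 1*(-29) = -1 + 29 = 28)
C*((37 - 1*79) - 91) = 28*((37 - 1*79) - 91) = 28*((37 - 79) - 91) = 28*(-42 - 91) = 28*(-133) = -3724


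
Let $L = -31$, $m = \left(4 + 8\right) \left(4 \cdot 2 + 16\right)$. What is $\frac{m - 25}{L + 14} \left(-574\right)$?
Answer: $\frac{150962}{17} \approx 8880.1$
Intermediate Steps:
$m = 288$ ($m = 12 \left(8 + 16\right) = 12 \cdot 24 = 288$)
$\frac{m - 25}{L + 14} \left(-574\right) = \frac{288 - 25}{-31 + 14} \left(-574\right) = \frac{263}{-17} \left(-574\right) = 263 \left(- \frac{1}{17}\right) \left(-574\right) = \left(- \frac{263}{17}\right) \left(-574\right) = \frac{150962}{17}$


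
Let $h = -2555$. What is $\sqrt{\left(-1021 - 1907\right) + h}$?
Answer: $i \sqrt{5483} \approx 74.047 i$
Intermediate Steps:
$\sqrt{\left(-1021 - 1907\right) + h} = \sqrt{\left(-1021 - 1907\right) - 2555} = \sqrt{-2928 - 2555} = \sqrt{-5483} = i \sqrt{5483}$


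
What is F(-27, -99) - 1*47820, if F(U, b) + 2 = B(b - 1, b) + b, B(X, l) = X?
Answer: -48021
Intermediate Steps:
F(U, b) = -3 + 2*b (F(U, b) = -2 + ((b - 1) + b) = -2 + ((-1 + b) + b) = -2 + (-1 + 2*b) = -3 + 2*b)
F(-27, -99) - 1*47820 = (-3 + 2*(-99)) - 1*47820 = (-3 - 198) - 47820 = -201 - 47820 = -48021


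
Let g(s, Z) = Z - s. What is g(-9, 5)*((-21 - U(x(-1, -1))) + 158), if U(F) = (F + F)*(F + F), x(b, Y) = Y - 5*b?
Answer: 1022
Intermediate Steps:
U(F) = 4*F² (U(F) = (2*F)*(2*F) = 4*F²)
g(-9, 5)*((-21 - U(x(-1, -1))) + 158) = (5 - 1*(-9))*((-21 - 4*(-1 - 5*(-1))²) + 158) = (5 + 9)*((-21 - 4*(-1 + 5)²) + 158) = 14*((-21 - 4*4²) + 158) = 14*((-21 - 4*16) + 158) = 14*((-21 - 1*64) + 158) = 14*((-21 - 64) + 158) = 14*(-85 + 158) = 14*73 = 1022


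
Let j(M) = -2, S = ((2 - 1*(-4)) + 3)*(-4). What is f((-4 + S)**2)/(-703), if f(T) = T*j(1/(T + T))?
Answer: 3200/703 ≈ 4.5519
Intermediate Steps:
S = -36 (S = ((2 + 4) + 3)*(-4) = (6 + 3)*(-4) = 9*(-4) = -36)
f(T) = -2*T (f(T) = T*(-2) = -2*T)
f((-4 + S)**2)/(-703) = -2*(-4 - 36)**2/(-703) = -2*(-40)**2*(-1/703) = -2*1600*(-1/703) = -3200*(-1/703) = 3200/703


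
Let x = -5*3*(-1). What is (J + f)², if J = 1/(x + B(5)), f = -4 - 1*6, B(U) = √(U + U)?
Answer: 911647/9245 + 854*√10/9245 ≈ 98.902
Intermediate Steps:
B(U) = √2*√U (B(U) = √(2*U) = √2*√U)
x = 15 (x = -15*(-1) = 15)
f = -10 (f = -4 - 6 = -10)
J = 1/(15 + √10) (J = 1/(15 + √2*√5) = 1/(15 + √10) ≈ 0.055059)
(J + f)² = ((3/43 - √10/215) - 10)² = (-427/43 - √10/215)²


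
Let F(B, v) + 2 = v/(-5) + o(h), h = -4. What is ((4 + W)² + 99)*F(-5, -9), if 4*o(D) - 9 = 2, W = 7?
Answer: 561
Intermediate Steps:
o(D) = 11/4 (o(D) = 9/4 + (¼)*2 = 9/4 + ½ = 11/4)
F(B, v) = ¾ - v/5 (F(B, v) = -2 + (v/(-5) + 11/4) = -2 + (v*(-⅕) + 11/4) = -2 + (-v/5 + 11/4) = -2 + (11/4 - v/5) = ¾ - v/5)
((4 + W)² + 99)*F(-5, -9) = ((4 + 7)² + 99)*(¾ - ⅕*(-9)) = (11² + 99)*(¾ + 9/5) = (121 + 99)*(51/20) = 220*(51/20) = 561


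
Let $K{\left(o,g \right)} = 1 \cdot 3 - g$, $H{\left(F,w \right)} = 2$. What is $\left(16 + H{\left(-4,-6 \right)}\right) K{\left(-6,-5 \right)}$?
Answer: $144$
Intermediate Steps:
$K{\left(o,g \right)} = 3 - g$
$\left(16 + H{\left(-4,-6 \right)}\right) K{\left(-6,-5 \right)} = \left(16 + 2\right) \left(3 - -5\right) = 18 \left(3 + 5\right) = 18 \cdot 8 = 144$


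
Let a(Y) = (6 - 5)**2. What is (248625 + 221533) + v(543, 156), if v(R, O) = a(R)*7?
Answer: 470165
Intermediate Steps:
a(Y) = 1 (a(Y) = 1**2 = 1)
v(R, O) = 7 (v(R, O) = 1*7 = 7)
(248625 + 221533) + v(543, 156) = (248625 + 221533) + 7 = 470158 + 7 = 470165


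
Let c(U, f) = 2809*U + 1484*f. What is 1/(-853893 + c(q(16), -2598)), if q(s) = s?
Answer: -1/4664381 ≈ -2.1439e-7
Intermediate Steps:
c(U, f) = 1484*f + 2809*U
1/(-853893 + c(q(16), -2598)) = 1/(-853893 + (1484*(-2598) + 2809*16)) = 1/(-853893 + (-3855432 + 44944)) = 1/(-853893 - 3810488) = 1/(-4664381) = -1/4664381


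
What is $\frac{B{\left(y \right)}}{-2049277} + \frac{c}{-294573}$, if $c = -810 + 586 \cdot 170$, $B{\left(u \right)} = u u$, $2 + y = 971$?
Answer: $- \frac{479081619023}{603661673721} \approx -0.79363$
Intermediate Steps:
$y = 969$ ($y = -2 + 971 = 969$)
$B{\left(u \right)} = u^{2}$
$c = 98810$ ($c = -810 + 99620 = 98810$)
$\frac{B{\left(y \right)}}{-2049277} + \frac{c}{-294573} = \frac{969^{2}}{-2049277} + \frac{98810}{-294573} = 938961 \left(- \frac{1}{2049277}\right) + 98810 \left(- \frac{1}{294573}\right) = - \frac{938961}{2049277} - \frac{98810}{294573} = - \frac{479081619023}{603661673721}$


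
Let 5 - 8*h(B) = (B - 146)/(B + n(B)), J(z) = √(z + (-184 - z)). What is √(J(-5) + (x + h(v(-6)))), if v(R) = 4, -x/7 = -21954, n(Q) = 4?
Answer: √(9835574 + 128*I*√46)/8 ≈ 392.02 + 0.017301*I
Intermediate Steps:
x = 153678 (x = -7*(-21954) = 153678)
J(z) = 2*I*√46 (J(z) = √(-184) = 2*I*√46)
h(B) = 5/8 - (-146 + B)/(8*(4 + B)) (h(B) = 5/8 - (B - 146)/(8*(B + 4)) = 5/8 - (-146 + B)/(8*(4 + B)))
√(J(-5) + (x + h(v(-6)))) = √(2*I*√46 + (153678 + (83 + 2*4)/(4*(4 + 4)))) = √(2*I*√46 + (153678 + (¼)*(83 + 8)/8)) = √(2*I*√46 + (153678 + (¼)*(⅛)*91)) = √(2*I*√46 + (153678 + 91/32)) = √(2*I*√46 + 4917787/32) = √(4917787/32 + 2*I*√46)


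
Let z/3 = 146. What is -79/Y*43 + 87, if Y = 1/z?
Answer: -1487799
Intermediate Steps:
z = 438 (z = 3*146 = 438)
Y = 1/438 ≈ 0.0022831
-79/Y*43 + 87 = -79/1/438*43 + 87 = -79*438*43 + 87 = -34602*43 + 87 = -1487886 + 87 = -1487799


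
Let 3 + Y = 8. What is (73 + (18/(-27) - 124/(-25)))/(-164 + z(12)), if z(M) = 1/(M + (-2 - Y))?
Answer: -5797/12285 ≈ -0.47188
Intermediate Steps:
Y = 5 (Y = -3 + 8 = 5)
z(M) = 1/(-7 + M) (z(M) = 1/(M + (-2 - 1*5)) = 1/(M + (-2 - 5)) = 1/(M - 7) = 1/(-7 + M))
(73 + (18/(-27) - 124/(-25)))/(-164 + z(12)) = (73 + (18/(-27) - 124/(-25)))/(-164 + 1/(-7 + 12)) = (73 + (18*(-1/27) - 124*(-1/25)))/(-164 + 1/5) = (73 + (-⅔ + 124/25))/(-164 + ⅕) = (73 + 322/75)/(-819/5) = (5797/75)*(-5/819) = -5797/12285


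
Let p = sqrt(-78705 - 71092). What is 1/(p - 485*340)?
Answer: -164900/27192159797 - I*sqrt(149797)/27192159797 ≈ -6.0642e-6 - 1.4233e-8*I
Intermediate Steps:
p = I*sqrt(149797) (p = sqrt(-149797) = I*sqrt(149797) ≈ 387.04*I)
1/(p - 485*340) = 1/(I*sqrt(149797) - 485*340) = 1/(I*sqrt(149797) - 164900) = 1/(-164900 + I*sqrt(149797))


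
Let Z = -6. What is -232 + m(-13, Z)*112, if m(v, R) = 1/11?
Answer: -2440/11 ≈ -221.82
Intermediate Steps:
m(v, R) = 1/11
-232 + m(-13, Z)*112 = -232 + (1/11)*112 = -232 + 112/11 = -2440/11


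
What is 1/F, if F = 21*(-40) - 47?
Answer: -1/887 ≈ -0.0011274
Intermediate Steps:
F = -887 (F = -840 - 47 = -887)
1/F = 1/(-887) = -1/887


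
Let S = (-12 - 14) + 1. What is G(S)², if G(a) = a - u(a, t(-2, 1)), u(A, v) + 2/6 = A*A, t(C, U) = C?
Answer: 3798601/9 ≈ 4.2207e+5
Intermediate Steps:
u(A, v) = -⅓ + A² (u(A, v) = -⅓ + A*A = -⅓ + A²)
S = -25 (S = -26 + 1 = -25)
G(a) = ⅓ + a - a² (G(a) = a - (-⅓ + a²) = a + (⅓ - a²) = ⅓ + a - a²)
G(S)² = (⅓ - 25 - 1*(-25)²)² = (⅓ - 25 - 1*625)² = (⅓ - 25 - 625)² = (-1949/3)² = 3798601/9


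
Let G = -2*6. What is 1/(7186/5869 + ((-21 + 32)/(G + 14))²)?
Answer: 23476/738893 ≈ 0.031772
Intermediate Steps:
G = -12
1/(7186/5869 + ((-21 + 32)/(G + 14))²) = 1/(7186/5869 + ((-21 + 32)/(-12 + 14))²) = 1/(7186*(1/5869) + (11/2)²) = 1/(7186/5869 + (11*(½))²) = 1/(7186/5869 + (11/2)²) = 1/(7186/5869 + 121/4) = 1/(738893/23476) = 23476/738893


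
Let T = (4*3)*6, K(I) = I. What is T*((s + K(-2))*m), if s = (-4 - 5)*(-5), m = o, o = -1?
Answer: -3096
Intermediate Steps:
m = -1
s = 45 (s = -9*(-5) = 45)
T = 72 (T = 12*6 = 72)
T*((s + K(-2))*m) = 72*((45 - 2)*(-1)) = 72*(43*(-1)) = 72*(-43) = -3096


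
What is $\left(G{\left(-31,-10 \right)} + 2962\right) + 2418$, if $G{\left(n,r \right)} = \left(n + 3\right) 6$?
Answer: $5212$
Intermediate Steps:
$G{\left(n,r \right)} = 18 + 6 n$ ($G{\left(n,r \right)} = \left(3 + n\right) 6 = 18 + 6 n$)
$\left(G{\left(-31,-10 \right)} + 2962\right) + 2418 = \left(\left(18 + 6 \left(-31\right)\right) + 2962\right) + 2418 = \left(\left(18 - 186\right) + 2962\right) + 2418 = \left(-168 + 2962\right) + 2418 = 2794 + 2418 = 5212$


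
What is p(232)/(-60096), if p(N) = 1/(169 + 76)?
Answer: -1/14723520 ≈ -6.7919e-8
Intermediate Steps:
p(N) = 1/245
p(232)/(-60096) = (1/245)/(-60096) = (1/245)*(-1/60096) = -1/14723520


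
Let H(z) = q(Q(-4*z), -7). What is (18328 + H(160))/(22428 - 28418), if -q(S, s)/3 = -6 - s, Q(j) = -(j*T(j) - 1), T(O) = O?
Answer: -3665/1198 ≈ -3.0593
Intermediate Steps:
Q(j) = 1 - j**2 (Q(j) = -(j*j - 1) = -(j**2 - 1) = -(-1 + j**2) = 1 - j**2)
q(S, s) = 18 + 3*s (q(S, s) = -3*(-6 - s) = 18 + 3*s)
H(z) = -3 (H(z) = 18 + 3*(-7) = 18 - 21 = -3)
(18328 + H(160))/(22428 - 28418) = (18328 - 3)/(22428 - 28418) = 18325/(-5990) = 18325*(-1/5990) = -3665/1198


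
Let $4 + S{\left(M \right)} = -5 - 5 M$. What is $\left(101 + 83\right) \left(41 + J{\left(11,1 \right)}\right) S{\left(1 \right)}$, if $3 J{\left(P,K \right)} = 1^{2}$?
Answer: $- \frac{319424}{3} \approx -1.0647 \cdot 10^{5}$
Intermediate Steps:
$J{\left(P,K \right)} = \frac{1}{3}$ ($J{\left(P,K \right)} = \frac{1^{2}}{3} = \frac{1}{3} \cdot 1 = \frac{1}{3}$)
$S{\left(M \right)} = -9 - 5 M$ ($S{\left(M \right)} = -4 - \left(5 + 5 M\right) = -9 - 5 M$)
$\left(101 + 83\right) \left(41 + J{\left(11,1 \right)}\right) S{\left(1 \right)} = \left(101 + 83\right) \left(41 + \frac{1}{3}\right) \left(-9 - 5\right) = 184 \cdot \frac{124}{3} \left(-9 - 5\right) = \frac{22816}{3} \left(-14\right) = - \frac{319424}{3}$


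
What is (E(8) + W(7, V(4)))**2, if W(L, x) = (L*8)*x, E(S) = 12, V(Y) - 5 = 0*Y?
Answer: 85264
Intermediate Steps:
V(Y) = 5 (V(Y) = 5 + 0*Y = 5 + 0 = 5)
W(L, x) = 8*L*x (W(L, x) = (8*L)*x = 8*L*x)
(E(8) + W(7, V(4)))**2 = (12 + 8*7*5)**2 = (12 + 280)**2 = 292**2 = 85264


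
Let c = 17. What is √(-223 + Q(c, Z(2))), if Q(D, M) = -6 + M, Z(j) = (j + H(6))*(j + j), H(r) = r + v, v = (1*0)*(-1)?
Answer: I*√197 ≈ 14.036*I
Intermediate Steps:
v = 0 (v = 0*(-1) = 0)
H(r) = r (H(r) = r + 0 = r)
Z(j) = 2*j*(6 + j) (Z(j) = (j + 6)*(j + j) = (6 + j)*(2*j) = 2*j*(6 + j))
√(-223 + Q(c, Z(2))) = √(-223 + (-6 + 2*2*(6 + 2))) = √(-223 + (-6 + 2*2*8)) = √(-223 + (-6 + 32)) = √(-223 + 26) = √(-197) = I*√197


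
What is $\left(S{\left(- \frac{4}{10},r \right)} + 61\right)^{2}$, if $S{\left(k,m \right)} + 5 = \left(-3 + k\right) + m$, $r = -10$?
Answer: $\frac{45369}{25} \approx 1814.8$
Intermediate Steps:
$S{\left(k,m \right)} = -8 + k + m$ ($S{\left(k,m \right)} = -5 + \left(\left(-3 + k\right) + m\right) = -5 + \left(-3 + k + m\right) = -8 + k + m$)
$\left(S{\left(- \frac{4}{10},r \right)} + 61\right)^{2} = \left(\left(-8 - \frac{4}{10} - 10\right) + 61\right)^{2} = \left(\left(-8 - \frac{2}{5} - 10\right) + 61\right)^{2} = \left(- \frac{92}{5} + 61\right)^{2} = \left(\frac{213}{5}\right)^{2} = \frac{45369}{25}$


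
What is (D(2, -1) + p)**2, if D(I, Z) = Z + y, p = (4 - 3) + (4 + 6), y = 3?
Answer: 169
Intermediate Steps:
p = 11 (p = 1 + 10 = 11)
D(I, Z) = 3 + Z (D(I, Z) = Z + 3 = 3 + Z)
(D(2, -1) + p)**2 = ((3 - 1) + 11)**2 = (2 + 11)**2 = 13**2 = 169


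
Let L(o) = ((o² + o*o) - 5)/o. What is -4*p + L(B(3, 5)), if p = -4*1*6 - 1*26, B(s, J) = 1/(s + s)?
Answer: 511/3 ≈ 170.33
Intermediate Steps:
B(s, J) = 1/(2*s)
L(o) = (-5 + 2*o²)/o (L(o) = ((o² + o²) - 5)/o = (2*o² - 5)/o = (-5 + 2*o²)/o)
p = -50 (p = -4*6 - 26 = -24 - 26 = -50)
-4*p + L(B(3, 5)) = -4*(-50) + (-5/((½)/3) + 2*((½)/3)) = 200 + (-5/((½)*(⅓)) + 2*((½)*(⅓))) = 200 + (-5/⅙ + 2*(⅙)) = 200 + (-5*6 + ⅓) = 200 + (-30 + ⅓) = 200 - 89/3 = 511/3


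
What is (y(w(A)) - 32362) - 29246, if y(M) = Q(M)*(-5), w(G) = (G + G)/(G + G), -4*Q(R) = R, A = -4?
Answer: -246427/4 ≈ -61607.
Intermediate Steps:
Q(R) = -R/4
w(G) = 1 (w(G) = (2*G)/((2*G)) = (2*G)*(1/(2*G)) = 1)
y(M) = 5*M/4 (y(M) = -M/4*(-5) = 5*M/4)
(y(w(A)) - 32362) - 29246 = ((5/4)*1 - 32362) - 29246 = (5/4 - 32362) - 29246 = -129443/4 - 29246 = -246427/4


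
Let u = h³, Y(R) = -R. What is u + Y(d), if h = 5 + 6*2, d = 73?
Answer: 4840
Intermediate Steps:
h = 17 (h = 5 + 12 = 17)
u = 4913 (u = 17³ = 4913)
u + Y(d) = 4913 - 1*73 = 4913 - 73 = 4840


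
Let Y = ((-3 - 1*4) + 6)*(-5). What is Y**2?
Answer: 25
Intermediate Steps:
Y = 5 (Y = ((-3 - 4) + 6)*(-5) = (-7 + 6)*(-5) = -1*(-5) = 5)
Y**2 = 5**2 = 25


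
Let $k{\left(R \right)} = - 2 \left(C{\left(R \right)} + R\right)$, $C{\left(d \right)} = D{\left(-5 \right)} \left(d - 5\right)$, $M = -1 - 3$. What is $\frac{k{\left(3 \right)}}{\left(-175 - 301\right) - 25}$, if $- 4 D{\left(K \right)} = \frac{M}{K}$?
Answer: $\frac{34}{2505} \approx 0.013573$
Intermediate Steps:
$M = -4$
$D{\left(K \right)} = \frac{1}{K}$ ($D{\left(K \right)} = - \frac{\left(-4\right) \frac{1}{K}}{4} = \frac{1}{K}$)
$C{\left(d \right)} = 1 - \frac{d}{5}$ ($C{\left(d \right)} = \frac{d - 5}{-5} = - \frac{-5 + d}{5} = 1 - \frac{d}{5}$)
$k{\left(R \right)} = -2 - \frac{8 R}{5}$ ($k{\left(R \right)} = - 2 \left(\left(1 - \frac{R}{5}\right) + R\right) = - 2 \left(1 + \frac{4 R}{5}\right) = -2 - \frac{8 R}{5}$)
$\frac{k{\left(3 \right)}}{\left(-175 - 301\right) - 25} = \frac{-2 - \frac{24}{5}}{\left(-175 - 301\right) - 25} = \frac{-2 - \frac{24}{5}}{-476 - 25} = - \frac{34}{5 \left(-501\right)} = \left(- \frac{34}{5}\right) \left(- \frac{1}{501}\right) = \frac{34}{2505}$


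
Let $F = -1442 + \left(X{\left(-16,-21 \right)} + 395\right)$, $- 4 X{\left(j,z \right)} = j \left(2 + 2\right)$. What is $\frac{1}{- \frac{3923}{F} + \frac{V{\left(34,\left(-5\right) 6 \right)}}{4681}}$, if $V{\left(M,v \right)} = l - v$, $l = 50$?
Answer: $\frac{4826111}{18446043} \approx 0.26163$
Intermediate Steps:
$X{\left(j,z \right)} = - j$ ($X{\left(j,z \right)} = - \frac{j \left(2 + 2\right)}{4} = - \frac{j 4}{4} = - \frac{4 j}{4} = - j$)
$F = -1031$ ($F = -1442 + \left(\left(-1\right) \left(-16\right) + 395\right) = -1442 + \left(16 + 395\right) = -1442 + 411 = -1031$)
$V{\left(M,v \right)} = 50 - v$
$\frac{1}{- \frac{3923}{F} + \frac{V{\left(34,\left(-5\right) 6 \right)}}{4681}} = \frac{1}{- \frac{3923}{-1031} + \frac{50 - \left(-5\right) 6}{4681}} = \frac{1}{\left(-3923\right) \left(- \frac{1}{1031}\right) + \left(50 - -30\right) \frac{1}{4681}} = \frac{1}{\frac{3923}{1031} + \left(50 + 30\right) \frac{1}{4681}} = \frac{1}{\frac{3923}{1031} + 80 \cdot \frac{1}{4681}} = \frac{1}{\frac{3923}{1031} + \frac{80}{4681}} = \frac{1}{\frac{18446043}{4826111}} = \frac{4826111}{18446043}$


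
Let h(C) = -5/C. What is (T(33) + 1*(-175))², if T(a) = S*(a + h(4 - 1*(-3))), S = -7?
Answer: 160801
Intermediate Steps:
T(a) = 5 - 7*a (T(a) = -7*(a - 5/(4 - 1*(-3))) = -7*(a - 5/(4 + 3)) = -7*(a - 5/7) = -7*(-5/7 + a) = 5 - 7*a)
(T(33) + 1*(-175))² = ((5 - 7*33) + 1*(-175))² = ((5 - 231) - 175)² = (-226 - 175)² = (-401)² = 160801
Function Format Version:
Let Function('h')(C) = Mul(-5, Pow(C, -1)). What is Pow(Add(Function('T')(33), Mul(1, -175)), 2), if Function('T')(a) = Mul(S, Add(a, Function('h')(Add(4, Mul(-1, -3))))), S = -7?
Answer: 160801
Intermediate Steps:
Function('T')(a) = Add(5, Mul(-7, a)) (Function('T')(a) = Mul(-7, Add(a, Mul(-5, Pow(Add(4, Mul(-1, -3)), -1)))) = Mul(-7, Add(a, Mul(-5, Pow(Add(4, 3), -1)))) = Mul(-7, Add(a, Mul(-5, Pow(7, -1)))) = Mul(-7, Add(a, Mul(-5, Rational(1, 7)))) = Mul(-7, Add(a, Rational(-5, 7))) = Mul(-7, Add(Rational(-5, 7), a)) = Add(5, Mul(-7, a)))
Pow(Add(Function('T')(33), Mul(1, -175)), 2) = Pow(Add(Add(5, Mul(-7, 33)), Mul(1, -175)), 2) = Pow(Add(Add(5, -231), -175), 2) = Pow(Add(-226, -175), 2) = Pow(-401, 2) = 160801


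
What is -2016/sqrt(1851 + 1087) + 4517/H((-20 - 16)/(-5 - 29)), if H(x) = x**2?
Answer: 1305413/324 - 1008*sqrt(2938)/1469 ≈ 3991.9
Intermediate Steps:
-2016/sqrt(1851 + 1087) + 4517/H((-20 - 16)/(-5 - 29)) = -2016/sqrt(1851 + 1087) + 4517/(((-20 - 16)/(-5 - 29))**2) = -2016*sqrt(2938)/2938 + 4517/((-36/(-34))**2) = -1008*sqrt(2938)/1469 + 4517/((-36*(-1/34))**2) = -1008*sqrt(2938)/1469 + 4517/((18/17)**2) = -1008*sqrt(2938)/1469 + 4517/(324/289) = -1008*sqrt(2938)/1469 + 4517*(289/324) = -1008*sqrt(2938)/1469 + 1305413/324 = 1305413/324 - 1008*sqrt(2938)/1469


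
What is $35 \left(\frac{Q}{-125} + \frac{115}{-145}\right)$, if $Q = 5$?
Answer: $- \frac{4228}{145} \approx -29.159$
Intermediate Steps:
$35 \left(\frac{Q}{-125} + \frac{115}{-145}\right) = 35 \left(\frac{5}{-125} + \frac{115}{-145}\right) = 35 \left(5 \left(- \frac{1}{125}\right) + 115 \left(- \frac{1}{145}\right)\right) = 35 \left(- \frac{1}{25} - \frac{23}{29}\right) = 35 \left(- \frac{604}{725}\right) = - \frac{4228}{145}$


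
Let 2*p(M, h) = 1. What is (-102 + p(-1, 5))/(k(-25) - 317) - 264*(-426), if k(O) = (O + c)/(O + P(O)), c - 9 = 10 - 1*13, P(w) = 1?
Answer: 853491732/7589 ≈ 1.1246e+5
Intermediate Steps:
p(M, h) = ½ (p(M, h) = (½)*1 = ½)
c = 6 (c = 9 + (10 - 1*13) = 9 + (10 - 13) = 9 - 3 = 6)
k(O) = (6 + O)/(1 + O) (k(O) = (O + 6)/(O + 1) = (6 + O)/(1 + O))
(-102 + p(-1, 5))/(k(-25) - 317) - 264*(-426) = (-102 + ½)/((6 - 25)/(1 - 25) - 317) - 264*(-426) = -203/(2*(-19/(-24) - 317)) + 112464 = -203/(2*(-1/24*(-19) - 317)) + 112464 = -203/(2*(19/24 - 317)) + 112464 = -203/(2*(-7589/24)) + 112464 = -203/2*(-24/7589) + 112464 = 2436/7589 + 112464 = 853491732/7589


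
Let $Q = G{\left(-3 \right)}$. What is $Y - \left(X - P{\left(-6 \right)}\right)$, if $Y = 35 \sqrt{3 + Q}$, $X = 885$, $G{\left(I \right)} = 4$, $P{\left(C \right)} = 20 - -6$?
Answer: $-859 + 35 \sqrt{7} \approx -766.4$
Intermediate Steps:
$P{\left(C \right)} = 26$ ($P{\left(C \right)} = 20 + 6 = 26$)
$Q = 4$
$Y = 35 \sqrt{7}$ ($Y = 35 \sqrt{3 + 4} = 35 \sqrt{7} \approx 92.601$)
$Y - \left(X - P{\left(-6 \right)}\right) = 35 \sqrt{7} + \left(26 - 885\right) = 35 \sqrt{7} - 859 = -859 + 35 \sqrt{7}$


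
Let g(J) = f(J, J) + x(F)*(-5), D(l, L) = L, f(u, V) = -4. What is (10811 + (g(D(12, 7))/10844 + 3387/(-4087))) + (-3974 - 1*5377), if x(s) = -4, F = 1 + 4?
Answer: 16167425411/11079857 ≈ 1459.2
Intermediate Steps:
F = 5
g(J) = 16 (g(J) = -4 - 4*(-5) = -4 + 20 = 16)
(10811 + (g(D(12, 7))/10844 + 3387/(-4087))) + (-3974 - 1*5377) = (10811 + (16/10844 + 3387/(-4087))) + (-3974 - 1*5377) = (10811 + (16*(1/10844) + 3387*(-1/4087))) + (-3974 - 5377) = (10811 + (4/2711 - 3387/4087)) - 9351 = (10811 - 9165809/11079857) - 9351 = 119775168218/11079857 - 9351 = 16167425411/11079857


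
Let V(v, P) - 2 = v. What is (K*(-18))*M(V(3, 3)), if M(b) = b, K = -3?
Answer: 270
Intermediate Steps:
V(v, P) = 2 + v
(K*(-18))*M(V(3, 3)) = (-3*(-18))*(2 + 3) = 54*5 = 270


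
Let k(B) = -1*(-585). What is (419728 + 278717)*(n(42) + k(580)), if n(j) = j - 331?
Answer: 206739720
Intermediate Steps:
k(B) = 585
n(j) = -331 + j
(419728 + 278717)*(n(42) + k(580)) = (419728 + 278717)*((-331 + 42) + 585) = 698445*(-289 + 585) = 698445*296 = 206739720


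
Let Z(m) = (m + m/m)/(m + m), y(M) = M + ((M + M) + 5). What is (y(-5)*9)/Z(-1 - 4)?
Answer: -225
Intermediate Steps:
y(M) = 5 + 3*M (y(M) = M + (2*M + 5) = M + (5 + 2*M) = 5 + 3*M)
Z(m) = (1 + m)/(2*m) (Z(m) = (m + 1)/((2*m)) = (1 + m)*(1/(2*m)) = (1 + m)/(2*m))
(y(-5)*9)/Z(-1 - 4) = ((5 + 3*(-5))*9)/(((1 + (-1 - 4))/(2*(-1 - 4)))) = ((5 - 15)*9)/(((1/2)*(1 - 5)/(-5))) = (-10*9)/(((1/2)*(-1/5)*(-4))) = -90/2/5 = -90*5/2 = -225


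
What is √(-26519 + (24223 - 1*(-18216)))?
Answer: 4*√995 ≈ 126.17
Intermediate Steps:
√(-26519 + (24223 - 1*(-18216))) = √(-26519 + (24223 + 18216)) = √(-26519 + 42439) = √15920 = 4*√995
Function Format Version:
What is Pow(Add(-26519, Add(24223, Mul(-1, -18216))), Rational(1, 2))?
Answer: Mul(4, Pow(995, Rational(1, 2))) ≈ 126.17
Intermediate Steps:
Pow(Add(-26519, Add(24223, Mul(-1, -18216))), Rational(1, 2)) = Pow(Add(-26519, Add(24223, 18216)), Rational(1, 2)) = Pow(Add(-26519, 42439), Rational(1, 2)) = Pow(15920, Rational(1, 2)) = Mul(4, Pow(995, Rational(1, 2)))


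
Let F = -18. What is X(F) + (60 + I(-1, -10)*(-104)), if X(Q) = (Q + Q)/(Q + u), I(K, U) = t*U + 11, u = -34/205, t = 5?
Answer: 3833841/931 ≈ 4118.0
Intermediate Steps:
u = -34/205 (u = -34*1/205 = -34/205 ≈ -0.16585)
I(K, U) = 11 + 5*U (I(K, U) = 5*U + 11 = 11 + 5*U)
X(Q) = 2*Q/(-34/205 + Q) (X(Q) = (Q + Q)/(Q - 34/205) = (2*Q)/(-34/205 + Q) = 2*Q/(-34/205 + Q))
X(F) + (60 + I(-1, -10)*(-104)) = 410*(-18)/(-34 + 205*(-18)) + (60 + (11 + 5*(-10))*(-104)) = 410*(-18)/(-34 - 3690) + (60 + (11 - 50)*(-104)) = 410*(-18)/(-3724) + (60 - 39*(-104)) = 410*(-18)*(-1/3724) + (60 + 4056) = 1845/931 + 4116 = 3833841/931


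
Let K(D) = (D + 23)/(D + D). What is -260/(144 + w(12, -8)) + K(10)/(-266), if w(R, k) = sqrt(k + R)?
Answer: -694009/388360 ≈ -1.7870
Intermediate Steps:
w(R, k) = sqrt(R + k)
K(D) = (23 + D)/(2*D) (K(D) = (23 + D)/((2*D)) = (23 + D)*(1/(2*D)) = (23 + D)/(2*D))
-260/(144 + w(12, -8)) + K(10)/(-266) = -260/(144 + sqrt(12 - 8)) + ((1/2)*(23 + 10)/10)/(-266) = -260/(144 + sqrt(4)) + ((1/2)*(1/10)*33)*(-1/266) = -260/(144 + 2) + (33/20)*(-1/266) = -260/146 - 33/5320 = -260*1/146 - 33/5320 = -130/73 - 33/5320 = -694009/388360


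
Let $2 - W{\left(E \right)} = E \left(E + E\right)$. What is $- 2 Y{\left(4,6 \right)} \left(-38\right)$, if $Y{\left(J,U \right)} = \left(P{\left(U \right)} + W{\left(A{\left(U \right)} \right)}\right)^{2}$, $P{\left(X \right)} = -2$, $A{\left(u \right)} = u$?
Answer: $393984$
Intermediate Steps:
$W{\left(E \right)} = 2 - 2 E^{2}$ ($W{\left(E \right)} = 2 - E \left(E + E\right) = 2 - E 2 E = 2 - 2 E^{2}$)
$Y{\left(J,U \right)} = 4 U^{4}$ ($Y{\left(J,U \right)} = \left(-2 - \left(-2 + 2 U^{2}\right)\right)^{2} = \left(- 2 U^{2}\right)^{2} = 4 U^{4}$)
$- 2 Y{\left(4,6 \right)} \left(-38\right) = - 2 \cdot 4 \cdot 6^{4} \left(-38\right) = - 2 \cdot 4 \cdot 1296 \left(-38\right) = \left(-2\right) 5184 \left(-38\right) = \left(-10368\right) \left(-38\right) = 393984$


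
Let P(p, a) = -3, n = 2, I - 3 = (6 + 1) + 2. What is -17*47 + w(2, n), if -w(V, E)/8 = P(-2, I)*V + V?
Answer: -767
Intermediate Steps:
I = 12 (I = 3 + ((6 + 1) + 2) = 3 + (7 + 2) = 3 + 9 = 12)
w(V, E) = 16*V (w(V, E) = -8*(-3*V + V) = -(-16)*V = 16*V)
-17*47 + w(2, n) = -17*47 + 16*2 = -799 + 32 = -767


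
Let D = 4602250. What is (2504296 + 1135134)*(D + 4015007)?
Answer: 31361903643510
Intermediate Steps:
(2504296 + 1135134)*(D + 4015007) = (2504296 + 1135134)*(4602250 + 4015007) = 3639430*8617257 = 31361903643510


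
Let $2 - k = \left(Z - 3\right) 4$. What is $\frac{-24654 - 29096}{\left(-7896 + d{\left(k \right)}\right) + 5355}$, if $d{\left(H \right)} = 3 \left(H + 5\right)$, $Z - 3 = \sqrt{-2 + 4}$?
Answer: $\frac{940625}{44098} - \frac{26875 \sqrt{2}}{264588} \approx 21.187$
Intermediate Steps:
$Z = 3 + \sqrt{2}$ ($Z = 3 + \sqrt{-2 + 4} = 3 + \sqrt{2} \approx 4.4142$)
$k = 2 - 4 \sqrt{2}$ ($k = 2 - \left(\left(3 + \sqrt{2}\right) - 3\right) 4 = 2 - \sqrt{2} \cdot 4 = 2 - 4 \sqrt{2} \approx -3.6569$)
$d{\left(H \right)} = 15 + 3 H$ ($d{\left(H \right)} = 3 \left(5 + H\right) = 15 + 3 H$)
$\frac{-24654 - 29096}{\left(-7896 + d{\left(k \right)}\right) + 5355} = \frac{-24654 - 29096}{\left(-7896 + \left(15 + 3 \left(2 - 4 \sqrt{2}\right)\right)\right) + 5355} = - \frac{53750}{\left(-7896 + \left(15 + \left(6 - 12 \sqrt{2}\right)\right)\right) + 5355} = - \frac{53750}{\left(-7896 + \left(21 - 12 \sqrt{2}\right)\right) + 5355} = - \frac{53750}{\left(-7875 - 12 \sqrt{2}\right) + 5355} = - \frac{53750}{-2520 - 12 \sqrt{2}}$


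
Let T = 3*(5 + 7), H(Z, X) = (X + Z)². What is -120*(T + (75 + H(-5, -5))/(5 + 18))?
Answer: -120360/23 ≈ -5233.0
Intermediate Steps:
T = 36 (T = 3*12 = 36)
-120*(T + (75 + H(-5, -5))/(5 + 18)) = -120*(36 + (75 + (-5 - 5)²)/(5 + 18)) = -120*(36 + (75 + (-10)²)/23) = -120*(36 + (75 + 100)*(1/23)) = -120*(36 + 175*(1/23)) = -120*(36 + 175/23) = -120*1003/23 = -120360/23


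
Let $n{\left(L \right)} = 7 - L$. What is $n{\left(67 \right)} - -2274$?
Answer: $2214$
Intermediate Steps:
$n{\left(67 \right)} - -2274 = \left(7 - 67\right) - -2274 = \left(7 - 67\right) + 2274 = -60 + 2274 = 2214$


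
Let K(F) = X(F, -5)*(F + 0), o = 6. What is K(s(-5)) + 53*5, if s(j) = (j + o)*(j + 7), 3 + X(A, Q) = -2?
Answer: 255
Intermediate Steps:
X(A, Q) = -5 (X(A, Q) = -3 - 2 = -5)
s(j) = (6 + j)*(7 + j) (s(j) = (j + 6)*(j + 7) = (6 + j)*(7 + j))
K(F) = -5*F (K(F) = -5*(F + 0) = -5*F)
K(s(-5)) + 53*5 = -5*(42 + (-5)² + 13*(-5)) + 53*5 = -5*(42 + 25 - 65) + 265 = -5*2 + 265 = -10 + 265 = 255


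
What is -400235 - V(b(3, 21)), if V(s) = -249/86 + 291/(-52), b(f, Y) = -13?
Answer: -894906473/2236 ≈ -4.0023e+5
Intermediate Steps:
V(s) = -18987/2236 (V(s) = -249*1/86 + 291*(-1/52) = -249/86 - 291/52 = -18987/2236)
-400235 - V(b(3, 21)) = -400235 - 1*(-18987/2236) = -400235 + 18987/2236 = -894906473/2236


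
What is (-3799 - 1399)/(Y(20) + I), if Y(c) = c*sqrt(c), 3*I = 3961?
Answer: -61767834/15617521 + 1871280*sqrt(5)/15617521 ≈ -3.6871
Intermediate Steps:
I = 3961/3 (I = (1/3)*3961 = 3961/3 ≈ 1320.3)
Y(c) = c**(3/2)
(-3799 - 1399)/(Y(20) + I) = (-3799 - 1399)/(20**(3/2) + 3961/3) = -5198/(40*sqrt(5) + 3961/3) = -5198/(3961/3 + 40*sqrt(5))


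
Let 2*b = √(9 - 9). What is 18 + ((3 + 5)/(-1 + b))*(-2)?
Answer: 34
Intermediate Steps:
b = 0 (b = √(9 - 9)/2 = √0/2 = (½)*0 = 0)
18 + ((3 + 5)/(-1 + b))*(-2) = 18 + ((3 + 5)/(-1 + 0))*(-2) = 18 + (8/(-1))*(-2) = 18 + (8*(-1))*(-2) = 18 - 8*(-2) = 18 + 16 = 34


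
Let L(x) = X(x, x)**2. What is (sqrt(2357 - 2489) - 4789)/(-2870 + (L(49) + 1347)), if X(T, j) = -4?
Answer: 4789/1507 - 2*I*sqrt(33)/1507 ≈ 3.1778 - 0.0076238*I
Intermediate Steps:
L(x) = 16 (L(x) = (-4)**2 = 16)
(sqrt(2357 - 2489) - 4789)/(-2870 + (L(49) + 1347)) = (sqrt(2357 - 2489) - 4789)/(-2870 + (16 + 1347)) = (sqrt(-132) - 4789)/(-2870 + 1363) = (2*I*sqrt(33) - 4789)/(-1507) = (-4789 + 2*I*sqrt(33))*(-1/1507) = 4789/1507 - 2*I*sqrt(33)/1507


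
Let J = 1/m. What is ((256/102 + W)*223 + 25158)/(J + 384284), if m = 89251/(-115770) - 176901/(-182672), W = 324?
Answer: 5216510447708123/20461920347935218 ≈ 0.25494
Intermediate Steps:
m = 2088085049/10573968720 (m = 89251*(-1/115770) - 176901*(-1/182672) = -89251/115770 + 176901/182672 = 2088085049/10573968720 ≈ 0.19747)
J = 10573968720/2088085049 (J = 1/(2088085049/10573968720) = 10573968720/2088085049 ≈ 5.0640)
((256/102 + W)*223 + 25158)/(J + 384284) = ((256/102 + 324)*223 + 25158)/(10573968720/2088085049 + 384284) = ((256*(1/102) + 324)*223 + 25158)/(802428248938636/2088085049) = ((128/51 + 324)*223 + 25158)*(2088085049/802428248938636) = ((16652/51)*223 + 25158)*(2088085049/802428248938636) = (3713396/51 + 25158)*(2088085049/802428248938636) = (4996454/51)*(2088085049/802428248938636) = 5216510447708123/20461920347935218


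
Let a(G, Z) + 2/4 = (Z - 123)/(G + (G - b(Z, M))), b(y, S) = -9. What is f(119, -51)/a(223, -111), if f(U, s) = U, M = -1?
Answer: -8330/71 ≈ -117.32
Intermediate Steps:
a(G, Z) = -½ + (-123 + Z)/(9 + 2*G) (a(G, Z) = -½ + (Z - 123)/(G + (G - 1*(-9))) = -½ + (-123 + Z)/(G + (G + 9)) = -½ + (-123 + Z)/(G + (9 + G)) = -½ + (-123 + Z)/(9 + 2*G))
f(119, -51)/a(223, -111) = 119/(((-255/2 - 111 - 1*223)/(9 + 2*223))) = 119/(((-255/2 - 111 - 223)/(9 + 446))) = 119/((-923/2/455)) = 119/(((1/455)*(-923/2))) = 119/(-71/70) = 119*(-70/71) = -8330/71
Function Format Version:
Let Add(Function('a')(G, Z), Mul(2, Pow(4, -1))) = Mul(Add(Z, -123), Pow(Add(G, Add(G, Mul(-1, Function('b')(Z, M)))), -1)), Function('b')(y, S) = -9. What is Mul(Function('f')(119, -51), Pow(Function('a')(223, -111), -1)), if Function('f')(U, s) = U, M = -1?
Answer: Rational(-8330, 71) ≈ -117.32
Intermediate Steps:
Function('a')(G, Z) = Add(Rational(-1, 2), Mul(Pow(Add(9, Mul(2, G)), -1), Add(-123, Z))) (Function('a')(G, Z) = Add(Rational(-1, 2), Mul(Add(Z, -123), Pow(Add(G, Add(G, Mul(-1, -9))), -1))) = Add(Rational(-1, 2), Mul(Add(-123, Z), Pow(Add(G, Add(G, 9)), -1))) = Add(Rational(-1, 2), Mul(Add(-123, Z), Pow(Add(G, Add(9, G)), -1))) = Add(Rational(-1, 2), Mul(Add(-123, Z), Pow(Add(9, Mul(2, G)), -1))) = Add(Rational(-1, 2), Mul(Pow(Add(9, Mul(2, G)), -1), Add(-123, Z))))
Mul(Function('f')(119, -51), Pow(Function('a')(223, -111), -1)) = Mul(119, Pow(Mul(Pow(Add(9, Mul(2, 223)), -1), Add(Rational(-255, 2), -111, Mul(-1, 223))), -1)) = Mul(119, Pow(Mul(Pow(Add(9, 446), -1), Add(Rational(-255, 2), -111, -223)), -1)) = Mul(119, Pow(Mul(Pow(455, -1), Rational(-923, 2)), -1)) = Mul(119, Pow(Mul(Rational(1, 455), Rational(-923, 2)), -1)) = Mul(119, Pow(Rational(-71, 70), -1)) = Mul(119, Rational(-70, 71)) = Rational(-8330, 71)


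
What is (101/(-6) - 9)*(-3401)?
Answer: 527155/6 ≈ 87859.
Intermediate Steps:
(101/(-6) - 9)*(-3401) = (101*(-⅙) - 9)*(-3401) = (-101/6 - 9)*(-3401) = -155/6*(-3401) = 527155/6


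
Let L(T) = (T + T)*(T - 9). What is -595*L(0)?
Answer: 0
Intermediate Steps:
L(T) = 2*T*(-9 + T) (L(T) = (2*T)*(-9 + T) = 2*T*(-9 + T))
-595*L(0) = -1190*0*(-9 + 0) = -1190*0*(-9) = -595*0 = 0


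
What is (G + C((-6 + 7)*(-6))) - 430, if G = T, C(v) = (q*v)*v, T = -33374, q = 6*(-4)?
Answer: -34668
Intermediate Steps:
q = -24
C(v) = -24*v**2 (C(v) = (-24*v)*v = -24*v**2)
G = -33374
(G + C((-6 + 7)*(-6))) - 430 = (-33374 - 24*36*(-6 + 7)**2) - 430 = (-33374 - 24*(1*(-6))**2) - 430 = (-33374 - 24*(-6)**2) - 430 = (-33374 - 24*36) - 430 = (-33374 - 864) - 430 = -34238 - 430 = -34668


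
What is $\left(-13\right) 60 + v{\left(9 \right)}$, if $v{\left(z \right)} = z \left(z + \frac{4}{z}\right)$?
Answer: $-695$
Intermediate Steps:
$\left(-13\right) 60 + v{\left(9 \right)} = \left(-13\right) 60 + \left(4 + 9^{2}\right) = -780 + \left(4 + 81\right) = -780 + 85 = -695$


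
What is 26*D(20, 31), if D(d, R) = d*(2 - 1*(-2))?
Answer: 2080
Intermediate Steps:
D(d, R) = 4*d (D(d, R) = d*(2 + 2) = d*4 = 4*d)
26*D(20, 31) = 26*(4*20) = 26*80 = 2080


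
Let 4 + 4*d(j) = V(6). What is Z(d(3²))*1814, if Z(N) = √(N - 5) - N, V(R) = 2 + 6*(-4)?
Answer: 11791 + 907*I*√46 ≈ 11791.0 + 6151.6*I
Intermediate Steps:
V(R) = -22 (V(R) = 2 - 24 = -22)
d(j) = -13/2 (d(j) = -1 + (¼)*(-22) = -1 - 11/2 = -13/2)
Z(N) = √(-5 + N) - N
Z(d(3²))*1814 = (√(-5 - 13/2) - 1*(-13/2))*1814 = (√(-23/2) + 13/2)*1814 = (I*√46/2 + 13/2)*1814 = (13/2 + I*√46/2)*1814 = 11791 + 907*I*√46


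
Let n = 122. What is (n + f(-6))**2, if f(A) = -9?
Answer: 12769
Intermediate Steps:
(n + f(-6))**2 = (122 - 9)**2 = 113**2 = 12769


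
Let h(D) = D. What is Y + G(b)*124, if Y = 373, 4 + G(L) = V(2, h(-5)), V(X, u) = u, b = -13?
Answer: -743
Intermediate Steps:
G(L) = -9 (G(L) = -4 - 5 = -9)
Y + G(b)*124 = 373 - 9*124 = 373 - 1116 = -743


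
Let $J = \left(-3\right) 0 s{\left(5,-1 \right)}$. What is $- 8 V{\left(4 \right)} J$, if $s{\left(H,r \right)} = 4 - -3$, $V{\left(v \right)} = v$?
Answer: $0$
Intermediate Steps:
$s{\left(H,r \right)} = 7$ ($s{\left(H,r \right)} = 4 + 3 = 7$)
$J = 0$ ($J = \left(-3\right) 0 \cdot 7 = 0 \cdot 7 = 0$)
$- 8 V{\left(4 \right)} J = \left(-8\right) 4 \cdot 0 = \left(-32\right) 0 = 0$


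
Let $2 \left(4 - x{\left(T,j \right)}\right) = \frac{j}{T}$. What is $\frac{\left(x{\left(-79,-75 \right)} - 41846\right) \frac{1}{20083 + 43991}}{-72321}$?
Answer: $\frac{6611111}{732155529132} \approx 9.0297 \cdot 10^{-6}$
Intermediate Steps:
$x{\left(T,j \right)} = 4 - \frac{j}{2 T}$ ($x{\left(T,j \right)} = 4 - \frac{j \frac{1}{T}}{2} = 4 - \frac{j}{2 T}$)
$\frac{\left(x{\left(-79,-75 \right)} - 41846\right) \frac{1}{20083 + 43991}}{-72321} = \frac{\left(\left(4 - - \frac{75}{2 \left(-79\right)}\right) - 41846\right) \frac{1}{20083 + 43991}}{-72321} = \frac{\left(4 - \left(- \frac{75}{2}\right) \left(- \frac{1}{79}\right)\right) - 41846}{64074} \left(- \frac{1}{72321}\right) = \left(\left(4 - \frac{75}{158}\right) - 41846\right) \frac{1}{64074} \left(- \frac{1}{72321}\right) = \left(\frac{557}{158} - 41846\right) \frac{1}{64074} \left(- \frac{1}{72321}\right) = \left(- \frac{6611111}{158}\right) \frac{1}{64074} \left(- \frac{1}{72321}\right) = \left(- \frac{6611111}{10123692}\right) \left(- \frac{1}{72321}\right) = \frac{6611111}{732155529132}$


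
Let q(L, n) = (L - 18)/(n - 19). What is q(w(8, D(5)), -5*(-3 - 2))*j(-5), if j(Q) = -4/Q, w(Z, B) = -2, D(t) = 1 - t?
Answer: -8/3 ≈ -2.6667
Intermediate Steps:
q(L, n) = (-18 + L)/(-19 + n)
q(w(8, D(5)), -5*(-3 - 2))*j(-5) = ((-18 - 2)/(-19 - 5*(-3 - 2)))*(-4/(-5)) = (-20/(-19 - 5*(-5)))*(-4*(-1/5)) = (-20/(-19 + 25))*(4/5) = (-20/6)*(4/5) = ((1/6)*(-20))*(4/5) = -10/3*4/5 = -8/3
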